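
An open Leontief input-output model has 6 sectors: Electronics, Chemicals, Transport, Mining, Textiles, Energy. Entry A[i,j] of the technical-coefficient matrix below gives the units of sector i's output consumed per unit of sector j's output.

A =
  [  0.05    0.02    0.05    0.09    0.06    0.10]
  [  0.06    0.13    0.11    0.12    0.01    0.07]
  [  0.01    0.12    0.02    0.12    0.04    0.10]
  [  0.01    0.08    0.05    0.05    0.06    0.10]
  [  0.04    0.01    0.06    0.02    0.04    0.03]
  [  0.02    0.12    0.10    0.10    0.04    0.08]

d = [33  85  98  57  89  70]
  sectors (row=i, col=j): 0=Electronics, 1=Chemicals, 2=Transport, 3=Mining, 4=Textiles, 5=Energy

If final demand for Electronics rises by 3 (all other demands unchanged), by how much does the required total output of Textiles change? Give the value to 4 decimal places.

0.1475

Form M = I − A:
  [  0.95   -0.02   -0.05   -0.09   -0.06   -0.10]
  [ -0.06    0.87   -0.11   -0.12   -0.01   -0.07]
  [ -0.01   -0.12    0.98   -0.12   -0.04   -0.10]
  [ -0.01   -0.08   -0.05    0.95   -0.06   -0.10]
  [ -0.04   -0.01   -0.06   -0.02    0.96   -0.03]
  [ -0.02   -0.12   -0.10   -0.10   -0.04    0.92]
Leontief inverse L = M⁻¹:
  [  1.0663    0.0712    0.0900    0.1389    0.0860    0.1490]
  [  0.0853    1.2130    0.1678    0.1984    0.0433    0.1428]
  [  0.0311    0.1874    1.0722    0.1799    0.0663    0.1559]
  [  0.0277    0.1357    0.0927    1.1012    0.0819    0.1458]
  [  0.0492    0.0363    0.0792    0.0474    1.0537    0.0562]
  [  0.0428    0.1965    0.1539    0.1702    0.0694    1.1441]
Total output x = L · d:
  x_0 = 1.0663·33 + 0.0712·85 + 0.0900·98 + 0.1389·57 + 0.0860·89 + 0.1490·70 = 76.0595
  x_1 = 0.0853·33 + 1.2130·85 + 0.1678·98 + 0.1984·57 + 0.0433·89 + 0.1428·70 = 147.5284
  x_2 = 0.0311·33 + 0.1874·85 + 1.0722·98 + 0.1799·57 + 0.0663·89 + 0.1559·70 = 149.0933
  x_3 = 0.0277·33 + 0.1357·85 + 0.0927·98 + 1.1012·57 + 0.0819·89 + 0.1458·70 = 101.7970
  x_4 = 0.0492·33 + 0.0363·85 + 0.0792·98 + 0.0474·57 + 1.0537·89 + 0.0562·70 = 112.8897
  x_5 = 0.0428·33 + 0.1965·85 + 0.1539·98 + 0.1702·57 + 0.0694·89 + 1.1441·70 = 129.1622
Δx_4 = L[4,0] · Δd_0 = 0.0492 · 3 = 0.1475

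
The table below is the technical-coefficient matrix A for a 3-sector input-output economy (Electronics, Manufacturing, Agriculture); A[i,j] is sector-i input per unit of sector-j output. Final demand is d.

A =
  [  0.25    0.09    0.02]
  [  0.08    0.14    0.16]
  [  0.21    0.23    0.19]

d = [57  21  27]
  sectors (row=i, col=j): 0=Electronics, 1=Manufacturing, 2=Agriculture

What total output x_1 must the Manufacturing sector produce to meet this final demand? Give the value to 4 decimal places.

Form M = I − A:
  [  0.75   -0.09   -0.02]
  [ -0.08    0.86   -0.16]
  [ -0.21   -0.23    0.81]
Leontief inverse L = M⁻¹:
  [  1.3688    0.1608    0.0656]
  [  0.2041    1.2516    0.2523]
  [  0.4129    0.3971    1.3232]
Total output x = L · d:
  x_0 = 1.3688·57 + 0.1608·21 + 0.0656·27 = 83.1704
  x_1 = 0.2041·57 + 1.2516·21 + 0.2523·27 = 44.7317
  x_2 = 0.4129·57 + 0.3971·21 + 1.3232·27 = 67.5976

44.7317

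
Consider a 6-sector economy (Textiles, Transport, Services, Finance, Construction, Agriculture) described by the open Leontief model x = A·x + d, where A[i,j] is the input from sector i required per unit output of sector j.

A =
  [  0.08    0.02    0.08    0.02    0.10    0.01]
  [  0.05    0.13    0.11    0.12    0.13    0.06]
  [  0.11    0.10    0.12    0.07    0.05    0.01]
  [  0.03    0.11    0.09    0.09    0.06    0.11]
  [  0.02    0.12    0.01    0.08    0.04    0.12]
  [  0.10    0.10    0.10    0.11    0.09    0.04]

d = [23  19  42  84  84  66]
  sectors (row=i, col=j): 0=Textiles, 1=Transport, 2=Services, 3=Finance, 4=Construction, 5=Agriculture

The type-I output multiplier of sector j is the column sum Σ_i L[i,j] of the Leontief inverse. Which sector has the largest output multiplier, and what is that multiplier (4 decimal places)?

Form M = I − A:
  [  0.92   -0.02   -0.08   -0.02   -0.10   -0.01]
  [ -0.05    0.87   -0.11   -0.12   -0.13   -0.06]
  [ -0.11   -0.10    0.88   -0.07   -0.05   -0.01]
  [ -0.03   -0.11   -0.09    0.91   -0.06   -0.11]
  [ -0.02   -0.12   -0.01   -0.08    0.96   -0.12]
  [ -0.10   -0.10   -0.10   -0.11   -0.09    0.96]
Leontief inverse L = M⁻¹:
  [  1.1151    0.0716    0.1229    0.0608    0.1400    0.0418]
  [  0.1191    1.2491    0.2070    0.2187    0.2186    0.1338]
  [  0.1659    0.1812    1.1958    0.1366    0.1179    0.0559]
  [  0.0917    0.2087    0.1751    1.1741    0.1360    0.1674]
  [  0.0678    0.2018    0.0788    0.1519    1.1056    0.1697]
  [  0.1627    0.1993    0.1864    0.1921    0.1689    1.1009]
Total output x = L · d:
  x_0 = 1.1151·23 + 0.0716·19 + 0.1229·42 + 0.0608·84 + 0.1400·84 + 0.0418·66 = 51.7886
  x_1 = 0.1191·23 + 1.2491·19 + 0.2070·42 + 0.2187·84 + 0.2186·84 + 0.1338·66 = 80.7259
  x_2 = 0.1659·23 + 0.1812·19 + 1.1958·42 + 0.1366·84 + 0.1179·84 + 0.0559·66 = 82.5518
  x_3 = 0.0917·23 + 0.2087·19 + 0.1751·42 + 1.1741·84 + 0.1360·84 + 0.1674·66 = 134.5185
  x_4 = 0.0678·23 + 0.2018·19 + 0.0788·42 + 0.1519·84 + 1.1056·84 + 0.1697·66 = 125.5313
  x_5 = 0.1627·23 + 0.1993·19 + 0.1864·42 + 0.1921·84 + 0.1689·84 + 1.1009·66 = 118.3349
Output multipliers (column sums of L):
  Textiles: 1.7223
  Transport: 2.1117
  Services: 1.9659
  Finance: 1.9341
  Construction: 1.8868
  Agriculture: 1.6695

Transport (2.1117)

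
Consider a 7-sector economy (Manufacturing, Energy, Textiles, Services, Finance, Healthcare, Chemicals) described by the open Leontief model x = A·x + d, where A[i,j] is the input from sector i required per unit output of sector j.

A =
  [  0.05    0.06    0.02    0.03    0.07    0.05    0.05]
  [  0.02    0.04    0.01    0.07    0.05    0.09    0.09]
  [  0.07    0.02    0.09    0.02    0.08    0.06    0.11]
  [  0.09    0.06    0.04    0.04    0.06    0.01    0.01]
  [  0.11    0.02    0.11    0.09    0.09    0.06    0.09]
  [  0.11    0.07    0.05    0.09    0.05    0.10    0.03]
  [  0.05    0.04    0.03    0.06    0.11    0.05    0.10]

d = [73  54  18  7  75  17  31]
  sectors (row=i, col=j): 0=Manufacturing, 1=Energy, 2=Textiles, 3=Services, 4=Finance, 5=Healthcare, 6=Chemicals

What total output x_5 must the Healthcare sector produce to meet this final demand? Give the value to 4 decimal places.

51.5441

Form M = I − A:
  [  0.95   -0.06   -0.02   -0.03   -0.07   -0.05   -0.05]
  [ -0.02    0.96   -0.01   -0.07   -0.05   -0.09   -0.09]
  [ -0.07   -0.02    0.91   -0.02   -0.08   -0.06   -0.11]
  [ -0.09   -0.06   -0.04    0.96   -0.06   -0.01   -0.01]
  [ -0.11   -0.02   -0.11   -0.09    0.91   -0.06   -0.09]
  [ -0.11   -0.07   -0.05   -0.09   -0.05    0.90   -0.03]
  [ -0.05   -0.04   -0.03   -0.06   -0.11   -0.05    0.90]
Leontief inverse L = M⁻¹:
  [  1.0920    0.0857    0.0492    0.0657    0.1130    0.0858    0.0901]
  [  0.0692    1.0707    0.0414    0.1106    0.0980    0.1287    0.1313]
  [  0.1289    0.0537    1.1341    0.0657    0.1434    0.1079    0.1698]
  [  0.1265    0.0831    0.0664    1.0690    0.0985    0.0408    0.0465]
  [  0.1837    0.0632    0.1636    0.1438    1.1659    0.1156    0.1586]
  [  0.1725    0.1110    0.0904    0.1387    0.1097    1.1513    0.0826]
  [  0.1085    0.0736    0.0718    0.1073    0.1706    0.0949    1.1547]
Total output x = L · d:
  x_0 = 1.0920·73 + 0.0857·54 + 0.0492·18 + 0.0657·7 + 0.1130·75 + 0.0858·17 + 0.0901·31 = 98.4202
  x_1 = 0.0692·73 + 1.0707·54 + 0.0414·18 + 0.1106·7 + 0.0980·75 + 0.1287·17 + 0.1313·31 = 77.9994
  x_2 = 0.1289·73 + 0.0537·54 + 1.1341·18 + 0.0657·7 + 0.1434·75 + 0.1079·17 + 0.1698·31 = 51.0368
  x_3 = 0.1265·73 + 0.0831·54 + 0.0664·18 + 1.0690·7 + 0.0985·75 + 0.0408·17 + 0.0465·31 = 31.9186
  x_4 = 0.1837·73 + 0.0632·54 + 0.1636·18 + 0.1438·7 + 1.1659·75 + 0.1156·17 + 0.1586·31 = 115.0968
  x_5 = 0.1725·73 + 0.1110·54 + 0.0904·18 + 0.1387·7 + 0.1097·75 + 1.1513·17 + 0.0826·31 = 51.5441
  x_6 = 0.1085·73 + 0.0736·54 + 0.0718·18 + 0.1073·7 + 0.1706·75 + 0.0949·17 + 1.1547·31 = 64.1390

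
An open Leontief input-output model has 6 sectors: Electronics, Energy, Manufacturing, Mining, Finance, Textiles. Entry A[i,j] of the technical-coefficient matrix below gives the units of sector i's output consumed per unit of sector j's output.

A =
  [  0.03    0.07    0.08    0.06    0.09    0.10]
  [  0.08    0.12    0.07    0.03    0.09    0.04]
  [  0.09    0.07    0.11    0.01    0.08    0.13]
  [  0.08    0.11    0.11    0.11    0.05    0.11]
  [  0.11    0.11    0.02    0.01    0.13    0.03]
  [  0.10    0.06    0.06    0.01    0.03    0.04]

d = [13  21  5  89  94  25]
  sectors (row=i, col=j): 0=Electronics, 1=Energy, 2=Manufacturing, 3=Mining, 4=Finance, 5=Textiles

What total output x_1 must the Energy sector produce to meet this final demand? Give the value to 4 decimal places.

49.0988

Form M = I − A:
  [  0.97   -0.07   -0.08   -0.06   -0.09   -0.10]
  [ -0.08    0.88   -0.07   -0.03   -0.09   -0.04]
  [ -0.09   -0.07    0.89   -0.01   -0.08   -0.13]
  [ -0.08   -0.11   -0.11    0.89   -0.05   -0.11]
  [ -0.11   -0.11   -0.02   -0.01    0.87   -0.03]
  [ -0.10   -0.06   -0.06   -0.01   -0.03    0.96]
Leontief inverse L = M⁻¹:
  [  1.0941    0.1371    0.1330    0.0833    0.1496    0.1519]
  [  0.1410    1.1897    0.1226    0.0538    0.1552    0.0919]
  [  0.1589    0.1409    1.1690    0.0324    0.1469    0.1890]
  [  0.1620    0.1997    0.1874    1.1469    0.1270    0.1860]
  [  0.1665    0.1769    0.0647    0.0322    1.1953    0.0745]
  [  0.1396    0.1051    0.0986    0.0270    0.0731    1.0793]
Total output x = L · d:
  x_0 = 1.0941·13 + 0.1371·21 + 0.1330·5 + 0.0833·89 + 0.1496·94 + 0.1519·25 = 43.0382
  x_1 = 0.1410·13 + 1.1897·21 + 0.1226·5 + 0.0538·89 + 0.1552·94 + 0.0919·25 = 49.0988
  x_2 = 0.1589·13 + 0.1409·21 + 1.1690·5 + 0.0324·89 + 0.1469·94 + 0.1890·25 = 32.2847
  x_3 = 0.1620·13 + 0.1997·21 + 0.1874·5 + 1.1469·89 + 0.1270·94 + 0.1860·25 = 125.8933
  x_4 = 0.1665·13 + 0.1769·21 + 0.0647·5 + 0.0322·89 + 1.1953·94 + 0.0745·25 = 123.2908
  x_5 = 0.1396·13 + 0.1051·21 + 0.0986·5 + 0.0270·89 + 0.0731·94 + 1.0793·25 = 40.7755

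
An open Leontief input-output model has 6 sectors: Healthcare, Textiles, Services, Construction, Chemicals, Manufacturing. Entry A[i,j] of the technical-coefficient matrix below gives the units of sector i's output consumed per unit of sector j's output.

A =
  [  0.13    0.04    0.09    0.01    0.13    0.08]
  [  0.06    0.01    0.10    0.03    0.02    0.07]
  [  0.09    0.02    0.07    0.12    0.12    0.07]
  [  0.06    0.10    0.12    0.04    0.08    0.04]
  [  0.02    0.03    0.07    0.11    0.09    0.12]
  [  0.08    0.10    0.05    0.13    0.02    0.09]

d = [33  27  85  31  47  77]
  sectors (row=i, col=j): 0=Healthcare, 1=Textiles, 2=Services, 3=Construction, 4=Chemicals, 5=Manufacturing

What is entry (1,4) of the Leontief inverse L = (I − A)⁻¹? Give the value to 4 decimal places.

Form M = I − A:
  [  0.87   -0.04   -0.09   -0.01   -0.13   -0.08]
  [ -0.06    0.99   -0.10   -0.03   -0.02   -0.07]
  [ -0.09   -0.02    0.93   -0.12   -0.12   -0.07]
  [ -0.06   -0.10   -0.12    0.96   -0.08   -0.04]
  [ -0.02   -0.03   -0.07   -0.11    0.91   -0.12]
  [ -0.08   -0.10   -0.05   -0.13   -0.02    0.91]
Leontief inverse L = M⁻¹:
  [  1.1957    0.0812    0.1582    0.0790    0.2038    0.1539]
  [  0.1031    1.0379    0.1420    0.0739    0.0652    0.1117]
  [  0.1534    0.0684    1.1439    0.1880    0.1939    0.1406]
  [  0.1168    0.1342    0.1839    1.1002    0.1429    0.1019]
  [  0.0745    0.0767    0.1344    0.1762    1.1484    0.1820]
  [  0.1432    0.1458    0.1216    0.1864    0.0814    1.1510]
Total output x = L · d:
  x_0 = 1.1957·33 + 0.0812·27 + 0.1582·85 + 0.0790·31 + 0.2038·47 + 0.1539·77 = 78.9745
  x_1 = 0.1031·33 + 1.0379·27 + 0.1420·85 + 0.0739·31 + 0.0652·47 + 0.1117·77 = 57.4505
  x_2 = 0.1534·33 + 0.0684·27 + 1.1439·85 + 0.1880·31 + 0.1939·47 + 0.1406·77 = 129.8985
  x_3 = 0.1168·33 + 0.1342·27 + 0.1839·85 + 1.1002·31 + 0.1429·47 + 0.1019·77 = 71.7843
  x_4 = 0.0745·33 + 0.0767·27 + 0.1344·85 + 0.1762·31 + 1.1484·47 + 0.1820·77 = 89.4062
  x_5 = 0.1432·33 + 0.1458·27 + 0.1216·85 + 0.1864·31 + 0.0814·47 + 1.1510·77 = 117.2286

L[1,4] = 0.0652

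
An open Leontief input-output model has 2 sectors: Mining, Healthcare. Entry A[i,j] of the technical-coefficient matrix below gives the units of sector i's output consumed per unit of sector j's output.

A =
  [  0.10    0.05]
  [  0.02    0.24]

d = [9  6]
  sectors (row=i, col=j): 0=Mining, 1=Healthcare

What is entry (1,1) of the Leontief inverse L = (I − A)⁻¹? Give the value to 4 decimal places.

L[1,1] = 1.3177

Form M = I − A:
  [  0.90   -0.05]
  [ -0.02    0.76]
Leontief inverse L = M⁻¹:
  [  1.1127    0.0732]
  [  0.0293    1.3177]
Total output x = L · d:
  x_0 = 1.1127·9 + 0.0732·6 = 10.4539
  x_1 = 0.0293·9 + 1.3177·6 = 8.1698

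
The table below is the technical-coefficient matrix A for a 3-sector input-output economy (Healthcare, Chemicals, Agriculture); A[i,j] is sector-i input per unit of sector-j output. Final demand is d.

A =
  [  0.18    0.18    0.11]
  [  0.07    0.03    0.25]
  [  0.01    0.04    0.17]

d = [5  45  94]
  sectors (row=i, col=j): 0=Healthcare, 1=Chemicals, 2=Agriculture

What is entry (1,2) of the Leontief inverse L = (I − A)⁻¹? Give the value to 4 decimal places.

L[1,2] = 0.3325

Form M = I − A:
  [  0.82   -0.18   -0.11]
  [ -0.07    0.97   -0.25]
  [ -0.01   -0.04    0.83]
Leontief inverse L = M⁻¹:
  [  1.2429    0.2404    0.2371]
  [  0.0947    1.0622    0.3325]
  [  0.0195    0.0541    1.2237]
Total output x = L · d:
  x_0 = 1.2429·5 + 0.2404·45 + 0.2371·94 = 39.3252
  x_1 = 0.0947·5 + 1.0622·45 + 0.3325·94 = 79.5285
  x_2 = 0.0195·5 + 0.0541·45 + 1.2237·94 = 117.5595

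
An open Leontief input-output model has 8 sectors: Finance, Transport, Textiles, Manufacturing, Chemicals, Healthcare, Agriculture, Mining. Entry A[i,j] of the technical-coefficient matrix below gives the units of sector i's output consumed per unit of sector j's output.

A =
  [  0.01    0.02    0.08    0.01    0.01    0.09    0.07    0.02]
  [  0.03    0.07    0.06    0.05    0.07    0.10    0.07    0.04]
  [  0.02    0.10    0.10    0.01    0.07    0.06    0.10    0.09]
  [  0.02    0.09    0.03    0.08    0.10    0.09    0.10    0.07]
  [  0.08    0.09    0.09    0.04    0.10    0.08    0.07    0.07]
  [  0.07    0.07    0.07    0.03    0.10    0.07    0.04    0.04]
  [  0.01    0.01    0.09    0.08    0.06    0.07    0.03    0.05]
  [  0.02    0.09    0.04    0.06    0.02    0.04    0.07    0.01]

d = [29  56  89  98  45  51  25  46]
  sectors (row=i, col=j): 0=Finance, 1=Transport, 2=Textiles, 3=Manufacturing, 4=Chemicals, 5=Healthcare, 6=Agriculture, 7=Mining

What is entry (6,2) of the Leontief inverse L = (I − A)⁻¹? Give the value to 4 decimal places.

Form M = I − A:
  [  0.99   -0.02   -0.08   -0.01   -0.01   -0.09   -0.07   -0.02]
  [ -0.03    0.93   -0.06   -0.05   -0.07   -0.10   -0.07   -0.04]
  [ -0.02   -0.10    0.90   -0.01   -0.07   -0.06   -0.10   -0.09]
  [ -0.02   -0.09   -0.03    0.92   -0.10   -0.09   -0.10   -0.07]
  [ -0.08   -0.09   -0.09   -0.04    0.90   -0.08   -0.07   -0.07]
  [ -0.07   -0.07   -0.07   -0.03   -0.10    0.93   -0.04   -0.04]
  [ -0.01   -0.01   -0.09   -0.08   -0.06   -0.07    0.97   -0.05]
  [ -0.02   -0.09   -0.04   -0.06   -0.02   -0.04   -0.07    0.99]
Leontief inverse L = M⁻¹:
  [  1.0310    0.0604    0.1256    0.0353    0.0530    0.1327    0.1084    0.0518]
  [  0.0655    1.1360    0.1292    0.0929    0.1394    0.1717    0.1332    0.0891]
  [  0.0559    0.1731    1.1777    0.0576    0.1418    0.1368    0.1701    0.1434]
  [  0.0617    0.1679    0.1095    1.1350    0.1823    0.1752    0.1744    0.1270]
  [  0.1222    0.1718    0.1775    0.0910    1.1815    0.1691    0.1505    0.1300]
  [  0.1054    0.1358    0.1405    0.0694    0.1662    1.1418    0.1045    0.0885]
  [  0.0389    0.0697    0.1466    0.1157    0.1188    0.1279    1.0864    0.0935]
  [  0.0423    0.1356    0.0881    0.0931    0.0695    0.0930    0.1158    1.0455]
Total output x = L · d:
  x_0 = 1.0310·29 + 0.0604·56 + 0.1256·89 + 0.0353·98 + 0.0530·45 + 0.1327·51 + 0.1084·25 + 0.0518·46 = 62.1590
  x_1 = 0.0655·29 + 1.1360·56 + 0.1292·89 + 0.0929·98 + 0.1394·45 + 0.1717·51 + 0.1332·25 + 0.0891·46 = 108.5726
  x_2 = 0.0559·29 + 0.1731·56 + 1.1777·89 + 0.0576·98 + 0.1418·45 + 0.1368·51 + 0.1701·25 + 0.1434·46 = 145.9879
  x_3 = 0.0617·29 + 0.1679·56 + 0.1095·89 + 1.1350·98 + 0.1823·45 + 0.1752·51 + 0.1744·25 + 0.1270·46 = 159.5087
  x_4 = 0.1222·29 + 0.1718·56 + 0.1775·89 + 0.0910·98 + 1.1815·45 + 0.1691·51 + 0.1505·25 + 0.1300·46 = 109.4111
  x_5 = 0.1054·29 + 0.1358·56 + 0.1405·89 + 0.0694·98 + 0.1662·45 + 1.1418·51 + 0.1045·25 + 0.0885·46 = 102.3577
  x_6 = 0.0389·29 + 0.0697·56 + 0.1466·89 + 0.1157·98 + 0.1188·45 + 0.1279·51 + 1.0864·25 + 0.0935·46 = 72.7515
  x_7 = 0.0423·29 + 0.1356·56 + 0.0881·89 + 0.0931·98 + 0.0695·45 + 0.0930·51 + 0.1158·25 + 1.0455·46 = 84.6463

L[6,2] = 0.1466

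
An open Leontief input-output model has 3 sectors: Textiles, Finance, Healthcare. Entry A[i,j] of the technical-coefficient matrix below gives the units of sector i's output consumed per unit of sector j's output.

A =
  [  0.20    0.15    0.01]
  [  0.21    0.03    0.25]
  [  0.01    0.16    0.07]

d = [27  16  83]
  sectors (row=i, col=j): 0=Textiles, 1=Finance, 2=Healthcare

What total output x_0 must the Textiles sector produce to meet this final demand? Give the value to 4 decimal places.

44.6527

Form M = I − A:
  [  0.80   -0.15   -0.01]
  [ -0.21    0.97   -0.25]
  [ -0.01   -0.16    0.93]
Leontief inverse L = M⁻¹:
  [  1.3070    0.2139    0.0716]
  [  0.2999    1.1278    0.3064]
  [  0.0656    0.1963    1.1288]
Total output x = L · d:
  x_0 = 1.3070·27 + 0.2139·16 + 0.0716·83 = 44.6527
  x_1 = 0.2999·27 + 1.1278·16 + 0.3064·83 = 51.5744
  x_2 = 0.0656·27 + 0.1963·16 + 1.1288·83 = 98.6005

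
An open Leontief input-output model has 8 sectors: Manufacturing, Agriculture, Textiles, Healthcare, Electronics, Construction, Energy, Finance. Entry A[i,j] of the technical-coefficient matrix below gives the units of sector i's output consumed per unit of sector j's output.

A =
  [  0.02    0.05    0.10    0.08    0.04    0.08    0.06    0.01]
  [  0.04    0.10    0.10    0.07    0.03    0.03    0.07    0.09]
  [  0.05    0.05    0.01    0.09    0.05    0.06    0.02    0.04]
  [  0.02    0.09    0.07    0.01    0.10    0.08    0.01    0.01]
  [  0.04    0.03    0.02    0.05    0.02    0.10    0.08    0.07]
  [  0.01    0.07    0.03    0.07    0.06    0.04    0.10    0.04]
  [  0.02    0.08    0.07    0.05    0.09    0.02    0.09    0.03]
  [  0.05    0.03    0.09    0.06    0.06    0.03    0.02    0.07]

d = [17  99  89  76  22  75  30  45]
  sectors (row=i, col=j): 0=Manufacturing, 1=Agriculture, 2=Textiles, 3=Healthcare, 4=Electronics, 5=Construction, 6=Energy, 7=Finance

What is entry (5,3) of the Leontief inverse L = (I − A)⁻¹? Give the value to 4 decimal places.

Form M = I − A:
  [  0.98   -0.05   -0.10   -0.08   -0.04   -0.08   -0.06   -0.01]
  [ -0.04    0.90   -0.10   -0.07   -0.03   -0.03   -0.07   -0.09]
  [ -0.05   -0.05    0.99   -0.09   -0.05   -0.06   -0.02   -0.04]
  [ -0.02   -0.09   -0.07    0.99   -0.10   -0.08   -0.01   -0.01]
  [ -0.04   -0.03   -0.02   -0.05    0.98   -0.10   -0.08   -0.07]
  [ -0.01   -0.07   -0.03   -0.07   -0.06    0.96   -0.10   -0.04]
  [ -0.02   -0.08   -0.07   -0.05   -0.09   -0.02    0.91   -0.03]
  [ -0.05   -0.03   -0.09   -0.06   -0.06   -0.03   -0.02    0.93]
Leontief inverse L = M⁻¹:
  [  1.0433    0.1012    0.1411    0.1250    0.0852    0.1217    0.1029    0.0434]
  [  0.0714    1.1602    0.1579    0.1260    0.0832    0.0779    0.1176    0.1346]
  [  0.0691    0.0925    1.0503    0.1259    0.0874    0.0972    0.0560    0.0688]
  [  0.0425    0.1335    0.1065    1.0533    0.1337    0.1186    0.0528    0.0461]
  [  0.0607    0.0764    0.0639    0.0918    1.0637    0.1356    0.1229    0.1016]
  [  0.0330    0.1197    0.0751    0.1113    0.1040    1.0783    0.1435    0.0752]
  [  0.0460    0.1312    0.1159    0.0963    0.1340    0.0630    1.1358    0.0686]
  [  0.0738    0.0721    0.1302    0.1025    0.0992    0.0710    0.0551    1.1020]
Total output x = L · d:
  x_0 = 1.0433·17 + 0.1012·99 + 0.1411·89 + 0.1250·76 + 0.0852·22 + 0.1217·75 + 0.1029·30 + 0.0434·45 = 65.8540
  x_1 = 0.0714·17 + 1.1602·99 + 0.1579·89 + 0.1260·76 + 0.0832·22 + 0.0779·75 + 0.1176·30 + 0.1346·45 = 156.9627
  x_2 = 0.0691·17 + 0.0925·99 + 1.0503·89 + 0.1259·76 + 0.0874·22 + 0.0972·75 + 0.0560·30 + 0.0688·45 = 127.3652
  x_3 = 0.0425·17 + 0.1335·99 + 0.1065·89 + 1.0533·76 + 0.1337·22 + 0.1186·75 + 0.0528·30 + 0.0461·45 = 118.9582
  x_4 = 0.0607·17 + 0.0764·99 + 0.0639·89 + 0.0918·76 + 1.0637·22 + 0.1356·75 + 0.1229·30 + 0.1016·45 = 63.0961
  x_5 = 0.0330·17 + 0.1197·99 + 0.0751·89 + 0.1113·76 + 0.1040·22 + 1.0783·75 + 0.1435·30 + 0.0752·45 = 118.4008
  x_6 = 0.0460·17 + 0.1312·99 + 0.1159·89 + 0.0963·76 + 0.1340·22 + 0.0630·75 + 1.1358·30 + 0.0686·45 = 76.2416
  x_7 = 0.0738·17 + 0.0721·99 + 0.1302·89 + 0.1025·76 + 0.0992·22 + 0.0710·75 + 0.0551·30 + 1.1020·45 = 86.5210

L[5,3] = 0.1113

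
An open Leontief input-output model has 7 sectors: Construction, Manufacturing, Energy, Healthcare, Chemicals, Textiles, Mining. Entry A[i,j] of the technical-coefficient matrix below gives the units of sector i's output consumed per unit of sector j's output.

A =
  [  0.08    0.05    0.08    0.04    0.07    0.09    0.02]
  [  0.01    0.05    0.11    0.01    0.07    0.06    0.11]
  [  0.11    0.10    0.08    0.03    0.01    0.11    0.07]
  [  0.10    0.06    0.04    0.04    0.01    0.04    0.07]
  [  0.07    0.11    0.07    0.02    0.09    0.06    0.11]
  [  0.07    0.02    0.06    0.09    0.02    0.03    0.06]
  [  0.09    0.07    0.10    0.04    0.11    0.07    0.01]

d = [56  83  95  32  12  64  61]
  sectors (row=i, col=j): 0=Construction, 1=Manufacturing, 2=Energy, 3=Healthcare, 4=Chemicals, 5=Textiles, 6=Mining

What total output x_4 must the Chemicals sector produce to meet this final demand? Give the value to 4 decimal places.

Form M = I − A:
  [  0.92   -0.05   -0.08   -0.04   -0.07   -0.09   -0.02]
  [ -0.01    0.95   -0.11   -0.01   -0.07   -0.06   -0.11]
  [ -0.11   -0.10    0.92   -0.03   -0.01   -0.11   -0.07]
  [ -0.10   -0.06   -0.04    0.96   -0.01   -0.04   -0.07]
  [ -0.07   -0.11   -0.07   -0.02    0.91   -0.06   -0.11]
  [ -0.07   -0.02   -0.06   -0.09   -0.02    0.97   -0.06]
  [ -0.09   -0.07   -0.10   -0.04   -0.11   -0.07    0.99]
Leontief inverse L = M⁻¹:
  [  1.1384    0.0998    0.1392    0.0713    0.1091    0.1423    0.0697]
  [  0.0700    1.1044    0.1733    0.0396    0.1144    0.1146    0.1588]
  [  0.1764    0.1543    1.1527    0.0675    0.0576    0.1719    0.1238]
  [  0.1482    0.0997    0.0917    1.0651    0.0465    0.0848    0.1062]
  [  0.1397    0.1750    0.1499    0.0553    1.1489    0.1266    0.1721]
  [  0.1208    0.0605    0.1070    0.1146    0.0515    1.0728    0.0956]
  [  0.1563    0.1305    0.1693    0.0734    0.1570    0.1317    1.0703]
Total output x = L · d:
  x_0 = 1.1384·56 + 0.0998·83 + 0.1392·95 + 0.0713·32 + 0.1091·12 + 0.1423·64 + 0.0697·61 = 102.2133
  x_1 = 0.0700·56 + 1.1044·83 + 0.1733·95 + 0.0396·32 + 0.1144·12 + 0.1146·64 + 0.1588·61 = 131.7156
  x_2 = 0.1764·56 + 0.1543·83 + 1.1527·95 + 0.0675·32 + 0.0576·12 + 0.1719·64 + 0.1238·61 = 153.5983
  x_3 = 0.1482·56 + 0.0997·83 + 0.0917·95 + 1.0651·32 + 0.0465·12 + 0.0848·64 + 0.1062·61 = 71.8313
  x_4 = 0.1397·56 + 0.1750·83 + 0.1499·95 + 0.0553·32 + 1.1489·12 + 0.1266·64 + 0.1721·61 = 70.7405
  x_5 = 0.1208·56 + 0.0605·83 + 0.1070·95 + 0.1146·32 + 0.0515·12 + 1.0728·64 + 0.0956·61 = 100.7237
  x_6 = 0.1563·56 + 0.1305·83 + 0.1693·95 + 0.0734·32 + 0.1570·12 + 0.1317·64 + 1.0703·61 = 113.6207

70.7405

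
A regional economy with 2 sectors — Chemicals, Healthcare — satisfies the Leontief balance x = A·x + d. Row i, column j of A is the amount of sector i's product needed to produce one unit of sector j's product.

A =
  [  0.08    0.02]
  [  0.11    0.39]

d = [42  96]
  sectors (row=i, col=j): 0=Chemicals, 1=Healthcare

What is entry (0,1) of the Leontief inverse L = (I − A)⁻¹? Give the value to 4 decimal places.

Form M = I − A:
  [  0.92   -0.02]
  [ -0.11    0.61]
Leontief inverse L = M⁻¹:
  [  1.0912    0.0358]
  [  0.1968    1.6458]
Total output x = L · d:
  x_0 = 1.0912·42 + 0.0358·96 = 49.2665
  x_1 = 0.1968·42 + 1.6458·96 = 166.2612

L[0,1] = 0.0358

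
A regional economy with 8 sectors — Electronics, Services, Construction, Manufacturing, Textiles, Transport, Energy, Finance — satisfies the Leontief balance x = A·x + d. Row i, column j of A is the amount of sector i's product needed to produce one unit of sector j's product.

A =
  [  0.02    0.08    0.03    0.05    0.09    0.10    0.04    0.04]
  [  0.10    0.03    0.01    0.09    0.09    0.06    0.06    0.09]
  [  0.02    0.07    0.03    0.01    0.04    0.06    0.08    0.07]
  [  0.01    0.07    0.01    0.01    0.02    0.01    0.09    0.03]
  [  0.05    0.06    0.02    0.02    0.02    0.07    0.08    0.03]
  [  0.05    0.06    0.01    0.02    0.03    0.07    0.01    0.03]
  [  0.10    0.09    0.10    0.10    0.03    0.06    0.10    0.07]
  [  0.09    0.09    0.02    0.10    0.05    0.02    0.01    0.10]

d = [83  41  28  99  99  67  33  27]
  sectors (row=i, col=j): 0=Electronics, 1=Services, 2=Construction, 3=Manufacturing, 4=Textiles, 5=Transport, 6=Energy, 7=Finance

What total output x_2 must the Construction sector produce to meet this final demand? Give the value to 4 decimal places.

Form M = I − A:
  [  0.98   -0.08   -0.03   -0.05   -0.09   -0.10   -0.04   -0.04]
  [ -0.10    0.97   -0.01   -0.09   -0.09   -0.06   -0.06   -0.09]
  [ -0.02   -0.07    0.97   -0.01   -0.04   -0.06   -0.08   -0.07]
  [ -0.01   -0.07   -0.01    0.99   -0.02   -0.01   -0.09   -0.03]
  [ -0.05   -0.06   -0.02   -0.02    0.98   -0.07   -0.08   -0.03]
  [ -0.05   -0.06   -0.01   -0.02   -0.03    0.93   -0.01   -0.03]
  [ -0.10   -0.09   -0.10   -0.10   -0.03   -0.06    0.90   -0.07]
  [ -0.09   -0.09   -0.02   -0.10   -0.05   -0.02   -0.01    0.90]
Leontief inverse L = M⁻¹:
  [  1.0653    0.1297    0.0495    0.0882    0.1247    0.1436    0.0828    0.0825]
  [  0.1504    1.0942    0.0356    0.1377    0.1325    0.1107    0.1111    0.1402]
  [  0.0651    0.1170    1.0517    0.0514    0.0731    0.0985    0.1182    0.1130]
  [  0.0437    0.1027    0.0281    1.0419    0.0438    0.0367    0.1205    0.0612]
  [  0.0889    0.1029    0.0404    0.0561    1.0510    0.1074    0.1154    0.0668]
  [  0.0776    0.0909    0.0209    0.0448    0.0548    1.0988    0.0336    0.0567]
  [  0.1642    0.1691    0.1348    0.1612    0.0860    0.1238    1.1683    0.1379]
  [  0.1364    0.1460    0.0392    0.1454    0.0928    0.0635    0.0555    1.1492]
Total output x = L · d:
  x_0 = 1.0653·83 + 0.1297·41 + 0.0495·28 + 0.0882·99 + 0.1247·99 + 0.1436·67 + 0.0828·33 + 0.0825·27 = 130.7780
  x_1 = 0.1504·83 + 1.0942·41 + 0.0356·28 + 0.1377·99 + 0.1325·99 + 0.1107·67 + 0.1111·33 + 0.1402·27 = 99.9665
  x_2 = 0.0651·83 + 0.1170·41 + 1.0517·28 + 0.0514·99 + 0.0731·99 + 0.0985·67 + 0.1182·33 + 0.1130·27 = 65.5270
  x_3 = 0.0437·83 + 0.1027·41 + 0.0281·28 + 1.0419·99 + 0.0438·99 + 0.0367·67 + 0.1205·33 + 0.0612·27 = 124.1921
  x_4 = 0.0889·83 + 0.1029·41 + 0.0404·28 + 0.0561·99 + 1.0510·99 + 0.1074·67 + 0.1154·33 + 0.0668·27 = 135.1395
  x_5 = 0.0776·83 + 0.0909·41 + 0.0209·28 + 0.0448·99 + 0.0548·99 + 1.0988·67 + 0.0336·33 + 0.0567·27 = 96.8784
  x_6 = 0.1642·83 + 0.1691·41 + 0.1348·28 + 0.1612·99 + 0.0860·99 + 0.1238·67 + 1.1683·33 + 0.1379·27 = 99.3891
  x_7 = 0.1364·83 + 0.1460·41 + 0.0392·28 + 0.1454·99 + 0.0928·99 + 0.0635·67 + 0.0555·33 + 1.1492·27 = 79.0947

65.5270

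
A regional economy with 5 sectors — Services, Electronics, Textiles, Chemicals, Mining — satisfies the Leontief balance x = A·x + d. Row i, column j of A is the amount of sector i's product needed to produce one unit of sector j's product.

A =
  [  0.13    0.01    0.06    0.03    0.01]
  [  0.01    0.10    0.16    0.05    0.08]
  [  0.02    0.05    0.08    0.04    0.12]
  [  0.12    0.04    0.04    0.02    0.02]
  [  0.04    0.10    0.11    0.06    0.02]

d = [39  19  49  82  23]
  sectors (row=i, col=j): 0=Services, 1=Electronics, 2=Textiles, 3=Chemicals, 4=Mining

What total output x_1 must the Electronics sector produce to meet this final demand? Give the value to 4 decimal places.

42.7039

Form M = I − A:
  [  0.87   -0.01   -0.06   -0.03   -0.01]
  [ -0.01    0.90   -0.16   -0.05   -0.08]
  [ -0.02   -0.05    0.92   -0.04   -0.12]
  [ -0.12   -0.04   -0.04    0.98   -0.02]
  [ -0.04   -0.10   -0.11   -0.06    0.98]
Leontief inverse L = M⁻¹:
  [  1.1585    0.0221    0.0842    0.0415    0.0248]
  [  0.0342    1.1405    0.2184    0.0756    0.1217]
  [  0.0418    0.0818    1.1240    0.0603    0.1460]
  [  0.1463    0.0553    0.0683    1.0327    0.0354]
  [  0.0644    0.1298    0.1561    0.0794    1.0524]
Total output x = L · d:
  x_0 = 1.1585·39 + 0.0221·19 + 0.0842·49 + 0.0415·82 + 0.0248·23 = 53.7032
  x_1 = 0.0342·39 + 1.1405·19 + 0.2184·49 + 0.0756·82 + 0.1217·23 = 42.7039
  x_2 = 0.0418·39 + 0.0818·19 + 1.1240·49 + 0.0603·82 + 0.1460·23 = 66.5588
  x_3 = 0.1463·39 + 0.0553·19 + 0.0683·49 + 1.0327·82 + 0.0354·23 = 95.5936
  x_4 = 0.0644·39 + 0.1298·19 + 0.1561·49 + 0.0794·82 + 1.0524·23 = 43.3425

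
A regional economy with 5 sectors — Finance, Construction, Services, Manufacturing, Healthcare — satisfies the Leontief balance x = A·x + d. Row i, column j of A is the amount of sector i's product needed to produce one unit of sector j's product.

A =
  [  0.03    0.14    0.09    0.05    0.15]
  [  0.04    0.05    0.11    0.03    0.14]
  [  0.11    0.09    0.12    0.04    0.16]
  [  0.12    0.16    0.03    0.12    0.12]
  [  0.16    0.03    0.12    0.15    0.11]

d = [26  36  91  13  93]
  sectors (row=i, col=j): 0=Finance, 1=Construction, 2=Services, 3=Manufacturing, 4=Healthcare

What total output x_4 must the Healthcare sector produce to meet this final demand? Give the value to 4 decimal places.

153.7027

Form M = I − A:
  [  0.97   -0.14   -0.09   -0.05   -0.15]
  [ -0.04    0.95   -0.11   -0.03   -0.14]
  [ -0.11   -0.09    0.88   -0.04   -0.16]
  [ -0.12   -0.16   -0.03    0.88   -0.12]
  [ -0.16   -0.03   -0.12   -0.15    0.89]
Leontief inverse L = M⁻¹:
  [  1.1208    0.2122    0.1825    0.1256    0.2720]
  [  0.1185    1.1113    0.1871    0.0942    0.2411]
  [  0.2114    0.1778    1.2255    0.1250    0.3008]
  [  0.2185    0.2565    0.1316    1.2085    0.2638]
  [  0.2708    0.1428    0.2265    0.2463    1.2656]
Total output x = L · d:
  x_0 = 1.1208·26 + 0.2122·36 + 0.1825·91 + 0.1256·13 + 0.2720·93 = 80.3198
  x_1 = 0.1185·26 + 1.1113·36 + 0.1871·91 + 0.0942·13 + 0.2411·93 = 83.7648
  x_2 = 0.2114·26 + 0.1778·36 + 1.2255·91 + 0.1250·13 + 0.3008·93 = 153.0133
  x_3 = 0.2185·26 + 0.2565·36 + 0.1316·91 + 1.2085·13 + 0.2638·93 = 67.1312
  x_4 = 0.2708·26 + 0.1428·36 + 0.2265·91 + 0.2463·13 + 1.2656·93 = 153.7027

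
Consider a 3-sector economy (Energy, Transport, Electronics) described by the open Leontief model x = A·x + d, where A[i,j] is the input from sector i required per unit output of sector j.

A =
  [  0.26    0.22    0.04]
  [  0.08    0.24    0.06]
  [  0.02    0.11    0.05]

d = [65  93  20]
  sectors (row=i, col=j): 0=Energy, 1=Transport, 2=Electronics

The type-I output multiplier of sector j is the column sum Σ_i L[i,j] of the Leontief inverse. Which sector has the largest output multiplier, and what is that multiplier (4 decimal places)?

Form M = I − A:
  [  0.74   -0.22   -0.04]
  [ -0.08    0.76   -0.06]
  [ -0.02   -0.11    0.95]
Leontief inverse L = M⁻¹:
  [  1.3988    0.4172    0.0852]
  [  0.1509    1.3730    0.0931]
  [  0.0469    0.1678    1.0652]
Total output x = L · d:
  x_0 = 1.3988·65 + 0.4172·93 + 0.0852·20 = 131.4282
  x_1 = 0.1509·65 + 1.3730·93 + 0.0931·20 = 139.3574
  x_2 = 0.0469·65 + 0.1678·93 + 1.0652·20 = 39.9557
Output multipliers (column sums of L):
  Energy: 1.5966
  Transport: 1.9580
  Electronics: 1.2435

Transport (1.9580)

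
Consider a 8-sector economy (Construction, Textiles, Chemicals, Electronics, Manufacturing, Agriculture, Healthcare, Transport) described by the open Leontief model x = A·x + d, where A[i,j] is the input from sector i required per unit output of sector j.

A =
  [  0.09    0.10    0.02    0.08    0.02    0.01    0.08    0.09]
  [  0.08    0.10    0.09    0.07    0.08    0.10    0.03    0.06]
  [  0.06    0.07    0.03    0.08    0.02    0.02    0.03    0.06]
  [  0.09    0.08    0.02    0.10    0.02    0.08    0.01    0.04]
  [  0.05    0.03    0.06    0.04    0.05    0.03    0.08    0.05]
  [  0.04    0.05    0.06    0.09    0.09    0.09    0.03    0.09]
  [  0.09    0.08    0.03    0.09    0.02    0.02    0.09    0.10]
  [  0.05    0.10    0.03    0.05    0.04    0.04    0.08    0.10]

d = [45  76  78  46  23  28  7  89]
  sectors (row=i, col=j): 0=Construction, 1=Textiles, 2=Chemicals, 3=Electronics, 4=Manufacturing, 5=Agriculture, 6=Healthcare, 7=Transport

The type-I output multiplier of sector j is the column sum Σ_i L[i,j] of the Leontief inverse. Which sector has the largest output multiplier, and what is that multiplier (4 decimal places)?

Form M = I − A:
  [  0.91   -0.10   -0.02   -0.08   -0.02   -0.01   -0.08   -0.09]
  [ -0.08    0.90   -0.09   -0.07   -0.08   -0.10   -0.03   -0.06]
  [ -0.06   -0.07    0.97   -0.08   -0.02   -0.02   -0.03   -0.06]
  [ -0.09   -0.08   -0.02    0.90   -0.02   -0.08   -0.01   -0.04]
  [ -0.05   -0.03   -0.06   -0.04    0.95   -0.03   -0.08   -0.05]
  [ -0.04   -0.05   -0.06   -0.09   -0.09    0.91   -0.03   -0.09]
  [ -0.09   -0.08   -0.03   -0.09   -0.02   -0.02    0.91   -0.10]
  [ -0.05   -0.10   -0.03   -0.05   -0.04   -0.04   -0.08    0.90]
Leontief inverse L = M⁻¹:
  [  1.1623    0.1829    0.0607    0.1540    0.0598    0.0598    0.1335    0.1635]
  [  0.1613    1.1920    0.1428    0.1590    0.1336    0.1627    0.0899    0.1459]
  [  0.1130    0.1305    1.0605    0.1356    0.0503    0.0589    0.0670    0.1128]
  [  0.1523    0.1505    0.0577    1.1680    0.0594    0.1298    0.0516    0.1030]
  [  0.1035    0.0894    0.0903    0.0968    1.0795    0.0644    0.1225    0.1067]
  [  0.1099    0.1291    0.1046    0.1672    0.1361    1.1449    0.0834    0.1653]
  [  0.1657    0.1666    0.0715    0.1684    0.0610    0.0715    1.1465    0.1779]
  [  0.1189    0.1798    0.0728    0.1223    0.0826    0.0907    0.1336    1.1738]
Total output x = L · d:
  x_0 = 1.1623·45 + 0.1829·76 + 0.0607·78 + 0.1540·46 + 0.0598·23 + 0.0598·28 + 0.1335·7 + 0.1635·89 = 96.5538
  x_1 = 0.1613·45 + 1.1920·76 + 0.1428·78 + 0.1590·46 + 0.1336·23 + 0.1627·28 + 0.0899·7 + 0.1459·89 = 137.5412
  x_2 = 0.1130·45 + 0.1305·76 + 1.0605·78 + 0.1356·46 + 0.0503·23 + 0.0589·28 + 0.0670·7 + 0.1128·89 = 117.2744
  x_3 = 0.1523·45 + 0.1505·76 + 0.0577·78 + 1.1680·46 + 0.0594·23 + 0.1298·28 + 0.0516·7 + 0.1030·89 = 91.0430
  x_4 = 0.1035·45 + 0.0894·76 + 0.0903·78 + 0.0968·46 + 1.0795·23 + 0.0644·28 + 0.1225·7 + 0.1067·89 = 59.9261
  x_5 = 0.1099·45 + 0.1291·76 + 0.1046·78 + 0.1672·46 + 0.1361·23 + 1.1449·28 + 0.0834·7 + 0.1653·89 = 81.0978
  x_6 = 0.1657·45 + 0.1666·76 + 0.0715·78 + 0.1684·46 + 0.0610·23 + 0.0715·28 + 1.1465·7 + 0.1779·89 = 60.7059
  x_7 = 0.1189·45 + 0.1798·76 + 0.0728·78 + 0.1223·46 + 0.0826·23 + 0.0907·28 + 0.1336·7 + 1.1738·89 = 140.1662
Output multipliers (column sums of L):
  Construction: 2.0869
  Textiles: 2.2209
  Chemicals: 1.6609
  Electronics: 2.1713
  Manufacturing: 1.6621
  Agriculture: 1.7827
  Healthcare: 1.8280
  Transport: 2.1488

Textiles (2.2209)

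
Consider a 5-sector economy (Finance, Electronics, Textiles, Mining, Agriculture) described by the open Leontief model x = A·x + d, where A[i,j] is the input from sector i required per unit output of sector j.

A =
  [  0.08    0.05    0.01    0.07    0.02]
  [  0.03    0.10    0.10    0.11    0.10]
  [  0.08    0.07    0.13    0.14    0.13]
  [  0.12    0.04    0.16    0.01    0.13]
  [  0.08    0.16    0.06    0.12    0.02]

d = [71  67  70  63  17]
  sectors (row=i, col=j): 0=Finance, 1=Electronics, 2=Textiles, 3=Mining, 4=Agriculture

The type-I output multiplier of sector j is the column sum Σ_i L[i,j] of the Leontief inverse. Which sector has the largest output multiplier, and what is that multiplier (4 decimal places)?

Form M = I − A:
  [  0.92   -0.05   -0.01   -0.07   -0.02]
  [ -0.03    0.90   -0.10   -0.11   -0.10]
  [ -0.08   -0.07    0.87   -0.14   -0.13]
  [ -0.12   -0.04   -0.16    0.99   -0.13]
  [ -0.08   -0.16   -0.06   -0.12    0.98]
Leontief inverse L = M⁻¹:
  [  1.1106    0.0783    0.0435    0.0994    0.0496]
  [  0.0923    1.1685    0.1806    0.1824    0.1693]
  [  0.1595    0.1518    1.2250    0.2270    0.2114]
  [  0.1822    0.1101    0.2284    1.0905    0.1899]
  [  0.1378    0.2199    0.1360    0.1853    1.0883]
Total output x = L · d:
  x_0 = 1.1106·71 + 0.0783·67 + 0.0435·70 + 0.0994·63 + 0.0496·17 = 94.2446
  x_1 = 0.0923·71 + 1.1685·67 + 0.1806·70 + 0.1824·63 + 0.1693·17 = 111.8544
  x_2 = 0.1595·71 + 0.1518·67 + 1.2250·70 + 0.2270·63 + 0.2114·17 = 125.1387
  x_3 = 0.1822·71 + 0.1101·67 + 0.2284·70 + 1.0905·63 + 0.1899·17 = 108.2363
  x_4 = 0.1378·71 + 0.2199·67 + 0.1360·70 + 0.1853·63 + 1.0883·17 = 64.2173
Output multipliers (column sums of L):
  Finance: 1.6824
  Electronics: 1.7287
  Textiles: 1.8135
  Mining: 1.7847
  Agriculture: 1.7084

Textiles (1.8135)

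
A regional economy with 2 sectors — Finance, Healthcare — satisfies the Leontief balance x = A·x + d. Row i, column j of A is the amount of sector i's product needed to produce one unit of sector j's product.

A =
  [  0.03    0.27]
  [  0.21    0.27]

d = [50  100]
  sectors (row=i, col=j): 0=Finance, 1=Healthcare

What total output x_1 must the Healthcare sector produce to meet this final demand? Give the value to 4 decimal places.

165.0292

Form M = I − A:
  [  0.97   -0.27]
  [ -0.21    0.73]
Leontief inverse L = M⁻¹:
  [  1.1207    0.4145]
  [  0.3224    1.4891]
Total output x = L · d:
  x_0 = 1.1207·50 + 0.4145·100 = 97.4823
  x_1 = 0.3224·50 + 1.4891·100 = 165.0292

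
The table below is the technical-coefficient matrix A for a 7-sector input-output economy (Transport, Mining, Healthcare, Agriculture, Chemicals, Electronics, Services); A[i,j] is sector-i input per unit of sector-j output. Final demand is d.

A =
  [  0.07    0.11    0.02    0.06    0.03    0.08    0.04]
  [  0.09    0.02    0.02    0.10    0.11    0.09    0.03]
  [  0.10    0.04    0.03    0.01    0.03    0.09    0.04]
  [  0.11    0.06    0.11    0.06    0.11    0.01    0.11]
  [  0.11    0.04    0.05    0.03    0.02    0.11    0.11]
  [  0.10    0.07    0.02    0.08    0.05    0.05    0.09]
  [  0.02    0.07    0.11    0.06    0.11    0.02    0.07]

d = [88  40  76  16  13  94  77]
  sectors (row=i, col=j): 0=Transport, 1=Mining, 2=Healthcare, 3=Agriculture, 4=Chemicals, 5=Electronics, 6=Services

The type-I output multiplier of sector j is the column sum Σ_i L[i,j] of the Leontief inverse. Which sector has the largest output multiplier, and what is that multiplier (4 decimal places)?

Form M = I − A:
  [  0.93   -0.11   -0.02   -0.06   -0.03   -0.08   -0.04]
  [ -0.09    0.98   -0.02   -0.10   -0.11   -0.09   -0.03]
  [ -0.10   -0.04    0.97   -0.01   -0.03   -0.09   -0.04]
  [ -0.11   -0.06   -0.11    0.94   -0.11   -0.01   -0.11]
  [ -0.11   -0.04   -0.05   -0.03    0.98   -0.11   -0.11]
  [ -0.10   -0.07   -0.02   -0.08   -0.05    0.95   -0.09]
  [ -0.02   -0.07   -0.11   -0.06   -0.11   -0.02    0.93]
Leontief inverse L = M⁻¹:
  [  1.1348    0.1554    0.0562    0.1090    0.0829    0.1283    0.0914]
  [  0.1653    1.0745    0.0646    0.1491    0.1624    0.1442    0.0954]
  [  0.1508    0.0808    1.0564    0.0479    0.0671    0.1304    0.0807]
  [  0.1943    0.1223    0.1639    1.1147    0.1740    0.0791    0.1794]
  [  0.1771    0.0960    0.0926    0.0813    1.0756    0.1617    0.1672]
  [  0.1692    0.1235    0.0662    0.1314    0.1088    1.1020    0.1492]
  [  0.0918    0.1157    0.1540    0.1036    0.1627    0.0770    1.1285]
Total output x = L · d:
  x_0 = 1.1348·88 + 0.1554·40 + 0.0562·76 + 0.1090·16 + 0.0829·13 + 0.1283·94 + 0.0914·77 = 132.2694
  x_1 = 0.1653·88 + 1.0745·40 + 0.0646·76 + 0.1491·16 + 0.1624·13 + 0.1442·94 + 0.0954·77 = 87.8375
  x_2 = 0.1508·88 + 0.0808·40 + 1.0564·76 + 0.0479·16 + 0.0671·13 + 0.1304·94 + 0.0807·77 = 116.9026
  x_3 = 0.1943·88 + 0.1223·40 + 0.1639·76 + 1.1147·16 + 0.1740·13 + 0.0791·94 + 0.1794·77 = 75.7949
  x_4 = 0.1771·88 + 0.0960·40 + 0.0926·76 + 0.0813·16 + 1.0756·13 + 0.1617·94 + 0.1672·77 = 69.8119
  x_5 = 0.1692·88 + 0.1235·40 + 0.0662·76 + 0.1314·16 + 0.1088·13 + 1.1020·94 + 0.1492·77 = 143.4482
  x_6 = 0.0918·88 + 0.1157·40 + 0.1540·76 + 0.1036·16 + 0.1627·13 + 0.0770·94 + 1.1285·77 = 122.3110
Output multipliers (column sums of L):
  Transport: 2.0832
  Mining: 1.7682
  Healthcare: 1.6539
  Agriculture: 1.7369
  Chemicals: 1.8336
  Electronics: 1.8227
  Services: 1.8917

Transport (2.0832)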